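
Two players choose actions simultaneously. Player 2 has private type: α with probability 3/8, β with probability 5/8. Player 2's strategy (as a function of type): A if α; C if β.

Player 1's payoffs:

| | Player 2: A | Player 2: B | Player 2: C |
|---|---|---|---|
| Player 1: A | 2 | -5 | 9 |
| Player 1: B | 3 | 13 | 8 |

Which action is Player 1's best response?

A

E[A] = 3/8·(2) + 5/8·(9) = 51/8
E[B] = 3/8·(3) + 5/8·(8) = 49/8
Best response: A (51/8 is the largest).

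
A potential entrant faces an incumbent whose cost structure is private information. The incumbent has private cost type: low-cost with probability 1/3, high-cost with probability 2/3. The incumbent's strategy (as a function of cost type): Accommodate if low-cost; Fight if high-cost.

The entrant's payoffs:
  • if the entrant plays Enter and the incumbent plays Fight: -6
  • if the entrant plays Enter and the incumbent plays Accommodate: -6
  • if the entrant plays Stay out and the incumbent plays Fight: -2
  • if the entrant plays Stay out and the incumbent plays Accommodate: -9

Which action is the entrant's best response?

Stay out

E[Enter] = 1/3·(-6) + 2/3·(-6) = -6
E[Stay out] = 1/3·(-9) + 2/3·(-2) = -13/3
Best response: Stay out (-13/3 is the largest).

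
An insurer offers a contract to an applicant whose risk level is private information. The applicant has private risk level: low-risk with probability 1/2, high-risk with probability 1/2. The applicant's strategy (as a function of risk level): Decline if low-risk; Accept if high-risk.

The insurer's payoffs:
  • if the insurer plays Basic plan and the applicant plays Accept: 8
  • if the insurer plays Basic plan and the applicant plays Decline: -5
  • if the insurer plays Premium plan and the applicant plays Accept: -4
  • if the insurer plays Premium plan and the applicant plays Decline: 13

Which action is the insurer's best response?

E[Basic plan] = 1/2·(-5) + 1/2·(8) = 3/2
E[Premium plan] = 1/2·(13) + 1/2·(-4) = 9/2
Best response: Premium plan (9/2 is the largest).

Premium plan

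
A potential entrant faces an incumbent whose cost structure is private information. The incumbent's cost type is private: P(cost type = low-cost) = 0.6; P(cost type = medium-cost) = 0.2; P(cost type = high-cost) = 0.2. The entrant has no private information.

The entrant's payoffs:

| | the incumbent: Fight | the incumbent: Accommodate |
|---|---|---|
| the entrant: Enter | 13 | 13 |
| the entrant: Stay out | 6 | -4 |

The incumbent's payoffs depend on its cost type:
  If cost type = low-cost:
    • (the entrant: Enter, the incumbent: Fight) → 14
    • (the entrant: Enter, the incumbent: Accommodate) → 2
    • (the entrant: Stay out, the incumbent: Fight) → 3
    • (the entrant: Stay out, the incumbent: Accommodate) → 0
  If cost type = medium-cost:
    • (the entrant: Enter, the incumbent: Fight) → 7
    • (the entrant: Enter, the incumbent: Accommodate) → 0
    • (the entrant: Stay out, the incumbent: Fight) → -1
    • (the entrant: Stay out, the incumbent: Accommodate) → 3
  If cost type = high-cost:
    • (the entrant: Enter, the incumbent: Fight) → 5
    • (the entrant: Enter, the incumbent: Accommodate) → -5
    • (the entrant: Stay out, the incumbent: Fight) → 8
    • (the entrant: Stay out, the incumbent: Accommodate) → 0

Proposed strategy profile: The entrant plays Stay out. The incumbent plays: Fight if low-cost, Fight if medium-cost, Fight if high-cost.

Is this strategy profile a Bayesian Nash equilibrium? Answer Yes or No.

The entrant plays Stay out: E[Stay out] = 0.6·(6) + 0.2·(6) + 0.2·(6) = 6; E[Enter] = 13. Not best-responding. ✗
The incumbent (cost type low-cost), facing Stay out: Fight gives 3, Accommodate gives 0. Proposed Fight is best. ✓
The incumbent (cost type medium-cost), facing Stay out: Fight gives -1, Accommodate gives 3. Proposed Fight is not best — profitable deviation exists. ✗
The incumbent (cost type high-cost), facing Stay out: Fight gives 8, Accommodate gives 0. Proposed Fight is best. ✓

No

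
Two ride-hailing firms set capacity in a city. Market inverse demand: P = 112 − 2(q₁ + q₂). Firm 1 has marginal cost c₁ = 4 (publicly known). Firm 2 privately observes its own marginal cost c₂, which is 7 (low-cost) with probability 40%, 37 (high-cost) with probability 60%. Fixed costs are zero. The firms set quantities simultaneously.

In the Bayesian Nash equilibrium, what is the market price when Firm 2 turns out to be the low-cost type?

Type-c best response for Firm 2: q₂(c) = (112 − c)/4 − q₁/2.
Firm 1 maximizes expected profit; its first-order condition is 112 − 4q₁ − 2E[q₂] − 4 = 0.
Substituting E[q₂] and solving: E[c₂] = 25, so q₁ = (112 − 2·4 + 25)/6 = 21.5.
q₂(low-cost) = 15.5, so P = 112 − 2·(21.5 + 15.5) = 38.

38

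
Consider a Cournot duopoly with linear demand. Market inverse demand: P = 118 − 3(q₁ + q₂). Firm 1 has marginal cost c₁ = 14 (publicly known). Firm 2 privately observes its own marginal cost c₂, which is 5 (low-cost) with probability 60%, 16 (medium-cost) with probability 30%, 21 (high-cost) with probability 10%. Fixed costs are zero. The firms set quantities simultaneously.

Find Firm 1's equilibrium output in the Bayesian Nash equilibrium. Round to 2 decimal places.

Type-c best response for Firm 2: q₂(c) = (118 − c)/6 − q₁/2.
Firm 1 maximizes expected profit; its first-order condition is 118 − 6q₁ − 3E[q₂] − 14 = 0.
Substituting E[q₂] and solving: E[c₂] = 9.9, so q₁ = (118 − 2·14 + 9.9)/9 = 11.1.

11.10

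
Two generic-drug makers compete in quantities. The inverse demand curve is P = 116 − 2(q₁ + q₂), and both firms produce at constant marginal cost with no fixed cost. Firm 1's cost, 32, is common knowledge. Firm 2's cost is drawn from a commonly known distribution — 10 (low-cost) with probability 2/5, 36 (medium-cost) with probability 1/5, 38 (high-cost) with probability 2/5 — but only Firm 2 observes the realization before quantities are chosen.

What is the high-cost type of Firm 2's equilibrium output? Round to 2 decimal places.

12.97

Type-c best response for Firm 2: q₂(c) = (116 − c)/4 − q₁/2.
Firm 1 maximizes expected profit; its first-order condition is 116 − 4q₁ − 2E[q₂] − 32 = 0.
Substituting E[q₂] and solving: E[c₂] = 26.4, so q₁ = (116 − 2·32 + 26.4)/6 = 13.0667.
q₂(high-cost) = (116 − 38 − 2·13.0667)/4 = 12.9667.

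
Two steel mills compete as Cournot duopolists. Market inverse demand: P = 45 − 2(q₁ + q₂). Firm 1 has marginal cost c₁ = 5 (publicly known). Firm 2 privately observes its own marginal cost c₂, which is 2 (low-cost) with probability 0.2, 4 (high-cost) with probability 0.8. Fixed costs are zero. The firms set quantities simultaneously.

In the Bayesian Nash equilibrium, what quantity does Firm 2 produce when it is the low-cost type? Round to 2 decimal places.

Type-c best response for Firm 2: q₂(c) = (45 − c)/4 − q₁/2.
Firm 1 maximizes expected profit; its first-order condition is 45 − 4q₁ − 2E[q₂] − 5 = 0.
Substituting E[q₂] and solving: E[c₂] = 3.6, so q₁ = (45 − 2·5 + 3.6)/6 = 6.43333.
q₂(low-cost) = (45 − 2 − 2·6.43333)/4 = 7.53333.

7.53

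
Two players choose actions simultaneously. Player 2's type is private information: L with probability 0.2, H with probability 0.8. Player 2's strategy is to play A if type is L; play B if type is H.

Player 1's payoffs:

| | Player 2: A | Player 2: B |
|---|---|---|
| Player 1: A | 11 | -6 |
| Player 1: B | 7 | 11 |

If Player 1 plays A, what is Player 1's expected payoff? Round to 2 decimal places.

E[A] = 0.2·11 + 0.8·(-6) = 2.2 + (-4.8) = -2.6

-2.60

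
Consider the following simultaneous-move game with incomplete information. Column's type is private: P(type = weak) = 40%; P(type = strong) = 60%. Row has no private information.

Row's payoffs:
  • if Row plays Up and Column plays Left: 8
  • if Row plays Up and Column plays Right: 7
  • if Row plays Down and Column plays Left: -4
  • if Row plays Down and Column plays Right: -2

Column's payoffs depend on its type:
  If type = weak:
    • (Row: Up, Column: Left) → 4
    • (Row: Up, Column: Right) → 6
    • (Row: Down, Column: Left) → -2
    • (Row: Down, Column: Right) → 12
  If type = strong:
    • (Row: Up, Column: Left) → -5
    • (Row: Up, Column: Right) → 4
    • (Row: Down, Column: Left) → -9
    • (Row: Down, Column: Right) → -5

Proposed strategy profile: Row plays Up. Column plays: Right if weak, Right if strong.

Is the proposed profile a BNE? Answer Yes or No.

Yes

Row plays Up: E[Up] = 0.4·(7) + 0.6·(7) = 7; E[Down] = -2. Best-responding. ✓
Column (type weak), facing Up: Left gives 4, Right gives 6. Proposed Right is best. ✓
Column (type strong), facing Up: Left gives -5, Right gives 4. Proposed Right is best. ✓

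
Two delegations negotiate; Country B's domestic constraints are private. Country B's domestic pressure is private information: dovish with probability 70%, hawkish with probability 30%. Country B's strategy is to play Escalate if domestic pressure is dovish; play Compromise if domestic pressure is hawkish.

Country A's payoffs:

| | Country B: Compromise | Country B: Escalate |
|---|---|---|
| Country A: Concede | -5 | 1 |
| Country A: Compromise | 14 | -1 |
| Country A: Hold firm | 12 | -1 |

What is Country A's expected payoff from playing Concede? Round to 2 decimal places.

E[Concede] = 0.7·1 + 0.3·(-5) = 0.7 + (-1.5) = -0.8

-0.80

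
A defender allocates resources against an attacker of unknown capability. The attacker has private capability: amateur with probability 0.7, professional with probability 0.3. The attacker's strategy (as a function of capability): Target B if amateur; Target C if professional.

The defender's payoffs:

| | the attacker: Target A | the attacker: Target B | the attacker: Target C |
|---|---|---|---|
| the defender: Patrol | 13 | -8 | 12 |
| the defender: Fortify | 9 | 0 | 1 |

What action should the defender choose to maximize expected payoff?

E[Patrol] = 0.7·(-8) + 0.3·(12) = -2
E[Fortify] = 0.7·(0) + 0.3·(1) = 0.3
Best response: Fortify (0.3 is the largest).

Fortify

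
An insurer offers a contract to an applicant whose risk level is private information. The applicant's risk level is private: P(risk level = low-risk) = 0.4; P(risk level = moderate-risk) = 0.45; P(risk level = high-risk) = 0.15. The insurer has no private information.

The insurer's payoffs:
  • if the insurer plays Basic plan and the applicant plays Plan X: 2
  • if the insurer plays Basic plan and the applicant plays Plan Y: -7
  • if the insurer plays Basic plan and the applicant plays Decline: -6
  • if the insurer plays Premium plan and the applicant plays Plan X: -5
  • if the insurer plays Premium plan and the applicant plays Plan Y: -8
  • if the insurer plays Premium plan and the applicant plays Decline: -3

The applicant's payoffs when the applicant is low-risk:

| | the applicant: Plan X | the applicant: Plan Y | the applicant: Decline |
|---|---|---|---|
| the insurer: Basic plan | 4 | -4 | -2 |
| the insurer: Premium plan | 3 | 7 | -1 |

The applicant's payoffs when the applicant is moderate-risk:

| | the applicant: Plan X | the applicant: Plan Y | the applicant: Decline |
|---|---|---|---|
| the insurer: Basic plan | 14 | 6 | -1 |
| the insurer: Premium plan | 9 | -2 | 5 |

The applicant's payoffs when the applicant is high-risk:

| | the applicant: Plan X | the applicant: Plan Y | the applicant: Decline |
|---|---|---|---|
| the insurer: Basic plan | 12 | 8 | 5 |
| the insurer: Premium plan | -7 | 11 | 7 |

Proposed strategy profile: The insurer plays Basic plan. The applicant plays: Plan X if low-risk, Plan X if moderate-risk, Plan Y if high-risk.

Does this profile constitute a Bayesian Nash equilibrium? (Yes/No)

The insurer plays Basic plan: E[Basic plan] = 0.4·(2) + 0.45·(2) + 0.15·(-7) = 0.65; E[Premium plan] = -5.45. Best-responding. ✓
The applicant (risk level low-risk), facing Basic plan: Plan X gives 4, Plan Y gives -4, Decline gives -2. Proposed Plan X is best. ✓
The applicant (risk level moderate-risk), facing Basic plan: Plan X gives 14, Plan Y gives 6, Decline gives -1. Proposed Plan X is best. ✓
The applicant (risk level high-risk), facing Basic plan: Plan X gives 12, Plan Y gives 8, Decline gives 5. Proposed Plan Y is not best — profitable deviation exists. ✗

No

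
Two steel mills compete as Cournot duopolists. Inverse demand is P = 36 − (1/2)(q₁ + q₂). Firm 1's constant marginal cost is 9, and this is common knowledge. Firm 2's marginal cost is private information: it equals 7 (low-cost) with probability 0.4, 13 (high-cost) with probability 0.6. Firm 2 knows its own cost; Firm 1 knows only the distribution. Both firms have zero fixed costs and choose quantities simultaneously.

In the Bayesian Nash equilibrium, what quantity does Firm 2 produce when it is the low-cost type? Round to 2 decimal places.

Each type of Firm 2 best-responds to q₁; Firm 1 best-responds to the expected q₂ over Firm 2's types.
Firm 2 with cost c maximizes (36 − (1/2)(q₁+q₂) − c)·q₂, giving q₂(c) = (36 − c − (1/2)q₁).
E[c₂] = 0.4·7 + 0.6·13 = 10.6
Firm 1's FOC against E[q₂] yields q₁ = (36 − 2·9 + E[c₂])/(3/2) = (36 − 18 + 10.6)/(3/2) = 19.0667.
q₂(low-cost) = (36 − 7 − (1/2)·19.0667) = 19.4667.

19.47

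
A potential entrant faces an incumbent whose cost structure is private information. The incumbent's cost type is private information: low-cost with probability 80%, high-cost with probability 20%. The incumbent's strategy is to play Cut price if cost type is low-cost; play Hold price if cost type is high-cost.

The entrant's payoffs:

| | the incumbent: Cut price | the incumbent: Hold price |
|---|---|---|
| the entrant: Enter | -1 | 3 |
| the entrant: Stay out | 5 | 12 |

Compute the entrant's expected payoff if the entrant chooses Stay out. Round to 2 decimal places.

6.40

Take the expectation over the incumbent's cost type, weighting each type's action by its prior probability.
E[Stay out] = 0.8·5 + 0.2·12 = 4 + 2.4 = 6.4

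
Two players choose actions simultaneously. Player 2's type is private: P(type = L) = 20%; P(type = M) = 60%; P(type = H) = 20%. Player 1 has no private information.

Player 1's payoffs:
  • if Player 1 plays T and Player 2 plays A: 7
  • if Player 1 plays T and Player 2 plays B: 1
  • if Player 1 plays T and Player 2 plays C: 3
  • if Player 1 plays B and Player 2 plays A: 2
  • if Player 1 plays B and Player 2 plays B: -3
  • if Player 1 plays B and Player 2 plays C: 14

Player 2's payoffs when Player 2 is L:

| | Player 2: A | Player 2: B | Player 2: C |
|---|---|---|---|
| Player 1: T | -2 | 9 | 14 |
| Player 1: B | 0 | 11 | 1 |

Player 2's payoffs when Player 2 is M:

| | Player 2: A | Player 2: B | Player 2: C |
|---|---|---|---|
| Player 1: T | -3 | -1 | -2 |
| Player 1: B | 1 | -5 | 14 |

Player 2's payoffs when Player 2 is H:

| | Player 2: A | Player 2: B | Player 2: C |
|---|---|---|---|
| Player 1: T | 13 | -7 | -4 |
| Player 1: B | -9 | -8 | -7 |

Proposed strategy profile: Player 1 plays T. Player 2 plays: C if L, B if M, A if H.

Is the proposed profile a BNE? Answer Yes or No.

Player 1 plays T: E[T] = 0.2·(3) + 0.6·(1) + 0.2·(7) = 2.6; E[B] = 1.4. Best-responding. ✓
Player 2 (type L), facing T: A gives -2, B gives 9, C gives 14. Proposed C is best. ✓
Player 2 (type M), facing T: A gives -3, B gives -1, C gives -2. Proposed B is best. ✓
Player 2 (type H), facing T: A gives 13, B gives -7, C gives -4. Proposed A is best. ✓

Yes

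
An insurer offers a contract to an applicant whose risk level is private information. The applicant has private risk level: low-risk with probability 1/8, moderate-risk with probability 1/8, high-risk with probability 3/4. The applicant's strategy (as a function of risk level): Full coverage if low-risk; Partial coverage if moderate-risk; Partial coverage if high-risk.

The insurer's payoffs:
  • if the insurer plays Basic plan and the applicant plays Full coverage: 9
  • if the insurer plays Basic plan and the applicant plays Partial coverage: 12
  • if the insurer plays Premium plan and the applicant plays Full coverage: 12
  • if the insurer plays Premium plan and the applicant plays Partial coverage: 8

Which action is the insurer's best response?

Basic plan

E[Basic plan] = 1/8·(9) + 1/8·(12) + 3/4·(12) = 93/8
E[Premium plan] = 1/8·(12) + 1/8·(8) + 3/4·(8) = 17/2
Best response: Basic plan (93/8 is the largest).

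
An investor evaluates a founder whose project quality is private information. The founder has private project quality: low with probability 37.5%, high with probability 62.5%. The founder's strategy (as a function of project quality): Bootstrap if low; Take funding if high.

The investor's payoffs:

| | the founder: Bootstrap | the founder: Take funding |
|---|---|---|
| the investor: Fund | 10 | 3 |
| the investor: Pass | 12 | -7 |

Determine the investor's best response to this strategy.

Compute the investor's expected payoff for each action, taking the expectation over the founder's type.
E[Fund] = 0.375·(10) + 0.625·(3) = 5.625
E[Pass] = 0.375·(12) + 0.625·(-7) = 0.125
Best response: Fund (5.625 is the largest).

Fund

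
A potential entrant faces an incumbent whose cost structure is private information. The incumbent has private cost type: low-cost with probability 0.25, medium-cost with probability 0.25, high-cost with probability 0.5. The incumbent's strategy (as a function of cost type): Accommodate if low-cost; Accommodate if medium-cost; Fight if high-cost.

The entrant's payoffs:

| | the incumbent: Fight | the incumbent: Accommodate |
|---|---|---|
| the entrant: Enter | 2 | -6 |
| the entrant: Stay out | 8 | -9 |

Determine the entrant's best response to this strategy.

Compute the entrant's expected payoff for each action, taking the expectation over the incumbent's type.
E[Enter] = 0.25·(-6) + 0.25·(-6) + 0.5·(2) = -2
E[Stay out] = 0.25·(-9) + 0.25·(-9) + 0.5·(8) = -0.5
Best response: Stay out (-0.5 is the largest).

Stay out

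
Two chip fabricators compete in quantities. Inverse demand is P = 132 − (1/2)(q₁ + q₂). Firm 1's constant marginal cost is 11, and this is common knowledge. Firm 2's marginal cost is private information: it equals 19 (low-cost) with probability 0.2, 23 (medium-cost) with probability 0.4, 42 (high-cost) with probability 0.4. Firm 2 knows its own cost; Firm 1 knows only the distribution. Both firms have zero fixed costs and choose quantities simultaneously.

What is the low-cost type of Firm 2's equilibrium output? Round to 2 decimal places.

Firm 2 with cost c maximizes (132 − (1/2)(q₁+q₂) − c)·q₂, giving q₂(c) = (132 − c − (1/2)q₁).
E[c₂] = 0.2·19 + 0.4·23 + 0.4·42 = 29.8
Firm 1's FOC against E[q₂] yields q₁ = (132 − 2·11 + E[c₂])/(3/2) = (132 − 22 + 29.8)/(3/2) = 93.2.
q₂(low-cost) = (132 − 19 − (1/2)·93.2) = 66.4.

66.40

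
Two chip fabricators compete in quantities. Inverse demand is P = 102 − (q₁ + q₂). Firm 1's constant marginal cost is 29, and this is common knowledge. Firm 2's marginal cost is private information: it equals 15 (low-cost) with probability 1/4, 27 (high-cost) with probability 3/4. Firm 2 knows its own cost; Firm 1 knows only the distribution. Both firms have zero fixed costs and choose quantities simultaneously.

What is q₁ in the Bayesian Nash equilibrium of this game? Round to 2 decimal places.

Type-c best response for Firm 2: q₂(c) = (102 − c)/2 − q₁/2.
Firm 1 maximizes expected profit; its first-order condition is 102 − 2q₁ − E[q₂] − 29 = 0.
Substituting E[q₂] and solving: E[c₂] = 24, so q₁ = (102 − 2·29 + 24)/3 = 22.6667.

22.67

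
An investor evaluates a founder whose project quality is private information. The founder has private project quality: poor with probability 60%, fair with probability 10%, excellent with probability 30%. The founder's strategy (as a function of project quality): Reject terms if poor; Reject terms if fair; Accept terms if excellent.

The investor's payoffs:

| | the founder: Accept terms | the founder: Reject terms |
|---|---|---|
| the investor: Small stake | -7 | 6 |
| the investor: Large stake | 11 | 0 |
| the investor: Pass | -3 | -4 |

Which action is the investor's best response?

E[Small stake] = 0.6·(6) + 0.1·(6) + 0.3·(-7) = 2.1
E[Large stake] = 0.6·(0) + 0.1·(0) + 0.3·(11) = 3.3
E[Pass] = 0.6·(-4) + 0.1·(-4) + 0.3·(-3) = -3.7
Best response: Large stake (3.3 is the largest).

Large stake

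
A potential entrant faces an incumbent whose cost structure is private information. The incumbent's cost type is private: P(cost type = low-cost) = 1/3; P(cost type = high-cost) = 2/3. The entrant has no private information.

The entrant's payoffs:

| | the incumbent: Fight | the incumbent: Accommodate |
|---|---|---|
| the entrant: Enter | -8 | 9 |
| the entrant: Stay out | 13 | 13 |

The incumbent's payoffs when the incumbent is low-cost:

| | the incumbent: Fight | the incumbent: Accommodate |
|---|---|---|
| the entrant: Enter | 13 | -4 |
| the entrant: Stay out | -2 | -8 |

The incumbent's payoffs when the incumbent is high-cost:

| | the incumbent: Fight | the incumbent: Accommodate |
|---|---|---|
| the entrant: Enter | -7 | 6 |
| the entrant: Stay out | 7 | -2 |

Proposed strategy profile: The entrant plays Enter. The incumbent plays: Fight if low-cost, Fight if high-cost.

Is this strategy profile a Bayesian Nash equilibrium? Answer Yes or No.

The entrant plays Enter: E[Enter] = 1/3·(-8) + 2/3·(-8) = -8; E[Stay out] = 13. Not best-responding. ✗
The incumbent (cost type low-cost), facing Enter: Fight gives 13, Accommodate gives -4. Proposed Fight is best. ✓
The incumbent (cost type high-cost), facing Enter: Fight gives -7, Accommodate gives 6. Proposed Fight is not best — profitable deviation exists. ✗

No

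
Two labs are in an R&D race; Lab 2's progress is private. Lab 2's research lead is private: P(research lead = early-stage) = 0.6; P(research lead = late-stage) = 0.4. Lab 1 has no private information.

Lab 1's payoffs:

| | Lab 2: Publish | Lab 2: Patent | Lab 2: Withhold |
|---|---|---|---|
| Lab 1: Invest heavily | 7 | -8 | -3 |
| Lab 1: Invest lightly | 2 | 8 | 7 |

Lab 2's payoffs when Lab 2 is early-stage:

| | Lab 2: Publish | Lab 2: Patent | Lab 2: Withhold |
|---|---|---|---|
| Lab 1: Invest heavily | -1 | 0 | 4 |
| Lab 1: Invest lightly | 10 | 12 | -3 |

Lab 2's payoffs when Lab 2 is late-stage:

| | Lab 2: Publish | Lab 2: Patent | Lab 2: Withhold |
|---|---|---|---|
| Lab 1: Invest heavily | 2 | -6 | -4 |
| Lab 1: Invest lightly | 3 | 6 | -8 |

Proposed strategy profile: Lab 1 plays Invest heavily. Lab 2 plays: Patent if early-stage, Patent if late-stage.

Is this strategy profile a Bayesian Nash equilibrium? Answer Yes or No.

No

A profile is a BNE iff every type of every player is best-responding given beliefs about the other side.
Lab 1 plays Invest heavily: E[Invest heavily] = 0.6·(-8) + 0.4·(-8) = -8; E[Invest lightly] = 8. Not best-responding. ✗
Lab 2 (research lead early-stage), facing Invest heavily: Publish gives -1, Patent gives 0, Withhold gives 4. Proposed Patent is not best — profitable deviation exists. ✗
Lab 2 (research lead late-stage), facing Invest heavily: Publish gives 2, Patent gives -6, Withhold gives -4. Proposed Patent is not best — profitable deviation exists. ✗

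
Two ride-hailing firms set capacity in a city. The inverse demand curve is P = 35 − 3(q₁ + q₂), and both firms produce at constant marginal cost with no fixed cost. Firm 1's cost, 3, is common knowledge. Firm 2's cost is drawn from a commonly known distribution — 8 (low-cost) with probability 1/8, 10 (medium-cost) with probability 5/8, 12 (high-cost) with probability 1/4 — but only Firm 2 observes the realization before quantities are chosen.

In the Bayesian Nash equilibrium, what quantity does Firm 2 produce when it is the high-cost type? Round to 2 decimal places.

1.65

Firm 2 with cost c maximizes (35 − 3(q₁+q₂) − c)·q₂, giving q₂(c) = (35 − c − 3q₁)/6.
E[c₂] = 1/8·8 + 5/8·10 + 1/4·12 = 10.25
Firm 1's FOC against E[q₂] yields q₁ = (35 − 2·3 + E[c₂])/9 = (35 − 6 + 10.25)/9 = 4.36111.
q₂(high-cost) = (35 − 12 − 3·4.36111)/6 = 1.65278.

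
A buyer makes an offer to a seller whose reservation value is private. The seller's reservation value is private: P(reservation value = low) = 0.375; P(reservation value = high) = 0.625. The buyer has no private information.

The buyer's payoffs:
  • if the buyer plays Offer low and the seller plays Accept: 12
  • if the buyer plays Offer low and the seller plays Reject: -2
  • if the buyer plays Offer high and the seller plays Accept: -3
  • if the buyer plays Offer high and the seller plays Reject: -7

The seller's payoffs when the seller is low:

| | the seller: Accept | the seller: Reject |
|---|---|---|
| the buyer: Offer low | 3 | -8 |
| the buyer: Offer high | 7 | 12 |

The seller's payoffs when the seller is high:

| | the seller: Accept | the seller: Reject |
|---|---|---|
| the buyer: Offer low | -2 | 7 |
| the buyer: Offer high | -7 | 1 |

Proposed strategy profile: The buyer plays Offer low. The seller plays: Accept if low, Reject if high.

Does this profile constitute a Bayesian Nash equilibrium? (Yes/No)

The buyer plays Offer low: E[Offer low] = 0.375·(12) + 0.625·(-2) = 3.25; E[Offer high] = -5.5. Best-responding. ✓
The seller (reservation value low), facing Offer low: Accept gives 3, Reject gives -8. Proposed Accept is best. ✓
The seller (reservation value high), facing Offer low: Accept gives -2, Reject gives 7. Proposed Reject is best. ✓

Yes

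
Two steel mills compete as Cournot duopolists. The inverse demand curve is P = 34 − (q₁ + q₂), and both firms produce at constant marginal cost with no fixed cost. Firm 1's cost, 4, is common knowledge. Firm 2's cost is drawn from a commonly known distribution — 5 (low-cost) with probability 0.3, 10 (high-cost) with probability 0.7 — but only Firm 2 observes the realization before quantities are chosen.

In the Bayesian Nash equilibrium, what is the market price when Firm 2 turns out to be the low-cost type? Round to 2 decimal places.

Firm 2 with cost c maximizes (34 − (q₁+q₂) − c)·q₂, giving q₂(c) = (34 − c − q₁)/2.
E[c₂] = 0.3·5 + 0.7·10 = 8.5
Firm 1's FOC against E[q₂] yields q₁ = (34 − 2·4 + E[c₂])/3 = (34 − 8 + 8.5)/3 = 11.5.
q₂(low-cost) = 8.75, so P = 34 − (11.5 + 8.75) = 13.75.

13.75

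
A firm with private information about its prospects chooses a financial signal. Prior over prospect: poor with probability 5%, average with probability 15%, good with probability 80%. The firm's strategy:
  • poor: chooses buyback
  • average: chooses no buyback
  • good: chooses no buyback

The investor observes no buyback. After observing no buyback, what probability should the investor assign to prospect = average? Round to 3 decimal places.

0.158

Apply Bayes' rule using the sender's strategy as the likelihood.
P(no buyback) = 0.05·0 + 0.15·1 + 0.8·1 = 0.95
P(average | no buyback) = (0.15·1) / 0.95 = 0.15 / 0.95 = 0.157895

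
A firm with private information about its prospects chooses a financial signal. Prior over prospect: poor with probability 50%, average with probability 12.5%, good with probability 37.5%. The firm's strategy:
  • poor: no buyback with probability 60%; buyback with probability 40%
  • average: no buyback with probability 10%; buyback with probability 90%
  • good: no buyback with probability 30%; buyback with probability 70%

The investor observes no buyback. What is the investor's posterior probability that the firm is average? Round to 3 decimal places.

0.029

Apply Bayes' rule using the sender's strategy as the likelihood.
P(no buyback) = 0.5·0.6 + 0.125·0.1 + 0.375·0.3 = 0.425
P(average | no buyback) = (0.125·0.1) / 0.425 = 0.0125 / 0.425 = 0.0294118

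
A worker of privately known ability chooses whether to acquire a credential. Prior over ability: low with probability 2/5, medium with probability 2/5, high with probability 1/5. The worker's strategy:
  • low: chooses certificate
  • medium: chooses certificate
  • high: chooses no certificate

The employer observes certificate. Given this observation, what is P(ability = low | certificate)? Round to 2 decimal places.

P(certificate) = (2/5)·1 + (2/5)·1 + (1/5)·0 = 4/5
P(low | certificate) = ((2/5)·1) / (4/5) = (2/5) / (4/5) = 1/2

0.50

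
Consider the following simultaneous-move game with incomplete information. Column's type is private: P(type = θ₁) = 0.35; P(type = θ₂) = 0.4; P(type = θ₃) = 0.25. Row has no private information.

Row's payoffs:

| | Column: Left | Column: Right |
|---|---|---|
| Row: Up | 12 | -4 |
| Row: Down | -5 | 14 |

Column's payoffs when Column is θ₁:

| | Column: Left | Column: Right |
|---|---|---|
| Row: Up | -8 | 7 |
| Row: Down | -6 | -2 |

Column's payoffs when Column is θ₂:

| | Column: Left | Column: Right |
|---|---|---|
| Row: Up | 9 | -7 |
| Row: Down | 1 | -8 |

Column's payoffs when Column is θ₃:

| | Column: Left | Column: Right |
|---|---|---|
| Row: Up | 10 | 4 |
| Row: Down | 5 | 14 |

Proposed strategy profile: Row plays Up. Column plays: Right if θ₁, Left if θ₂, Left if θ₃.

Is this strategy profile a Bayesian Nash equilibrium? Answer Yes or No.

Yes

Row plays Up: E[Up] = 0.35·(-4) + 0.4·(12) + 0.25·(12) = 6.4; E[Down] = 1.65. Best-responding. ✓
Column (type θ₁), facing Up: Left gives -8, Right gives 7. Proposed Right is best. ✓
Column (type θ₂), facing Up: Left gives 9, Right gives -7. Proposed Left is best. ✓
Column (type θ₃), facing Up: Left gives 10, Right gives 4. Proposed Left is best. ✓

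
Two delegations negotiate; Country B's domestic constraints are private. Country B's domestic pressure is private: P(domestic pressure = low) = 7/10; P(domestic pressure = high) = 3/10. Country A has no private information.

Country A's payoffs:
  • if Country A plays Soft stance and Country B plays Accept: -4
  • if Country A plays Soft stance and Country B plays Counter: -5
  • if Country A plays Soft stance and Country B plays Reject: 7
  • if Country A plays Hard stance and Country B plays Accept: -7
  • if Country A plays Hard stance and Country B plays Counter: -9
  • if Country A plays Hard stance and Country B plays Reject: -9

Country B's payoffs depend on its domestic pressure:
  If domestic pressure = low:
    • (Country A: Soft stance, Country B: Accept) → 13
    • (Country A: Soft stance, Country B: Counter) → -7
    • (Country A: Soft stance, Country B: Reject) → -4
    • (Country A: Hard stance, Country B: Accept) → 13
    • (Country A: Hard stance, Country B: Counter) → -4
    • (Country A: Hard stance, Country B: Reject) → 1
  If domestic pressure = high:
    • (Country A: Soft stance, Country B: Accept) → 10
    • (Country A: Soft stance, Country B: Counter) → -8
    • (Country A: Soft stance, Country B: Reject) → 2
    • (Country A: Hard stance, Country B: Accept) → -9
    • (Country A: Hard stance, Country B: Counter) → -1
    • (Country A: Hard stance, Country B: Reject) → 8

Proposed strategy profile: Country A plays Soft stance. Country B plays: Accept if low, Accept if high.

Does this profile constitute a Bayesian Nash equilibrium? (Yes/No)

Country A plays Soft stance: E[Soft stance] = 7/10·(-4) + 3/10·(-4) = -4; E[Hard stance] = -7. Best-responding. ✓
Country B (domestic pressure low), facing Soft stance: Accept gives 13, Counter gives -7, Reject gives -4. Proposed Accept is best. ✓
Country B (domestic pressure high), facing Soft stance: Accept gives 10, Counter gives -8, Reject gives 2. Proposed Accept is best. ✓

Yes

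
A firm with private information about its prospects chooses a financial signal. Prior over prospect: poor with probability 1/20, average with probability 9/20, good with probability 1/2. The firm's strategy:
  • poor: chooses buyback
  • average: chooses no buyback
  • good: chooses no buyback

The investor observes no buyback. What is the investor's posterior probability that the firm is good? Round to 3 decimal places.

0.526

P(no buyback) = (1/20)·0 + (9/20)·1 + (1/2)·1 = 19/20
P(good | no buyback) = ((1/2)·1) / (19/20) = (1/2) / (19/20) = 10/19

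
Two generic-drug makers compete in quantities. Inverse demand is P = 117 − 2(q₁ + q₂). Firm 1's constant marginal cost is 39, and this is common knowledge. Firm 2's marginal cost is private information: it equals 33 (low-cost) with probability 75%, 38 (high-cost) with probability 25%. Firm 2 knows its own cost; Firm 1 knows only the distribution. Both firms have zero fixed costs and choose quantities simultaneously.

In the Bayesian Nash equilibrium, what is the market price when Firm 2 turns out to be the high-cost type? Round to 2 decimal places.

65.29

Firm 2 with cost c maximizes (117 − 2(q₁+q₂) − c)·q₂, giving q₂(c) = (117 − c − 2q₁)/4.
E[c₂] = 0.75·33 + 0.25·38 = 34.25
Firm 1's FOC against E[q₂] yields q₁ = (117 − 2·39 + E[c₂])/6 = (117 − 78 + 34.25)/6 = 12.2083.
q₂(high-cost) = 13.6458, so P = 117 − 2·(12.2083 + 13.6458) = 65.2917.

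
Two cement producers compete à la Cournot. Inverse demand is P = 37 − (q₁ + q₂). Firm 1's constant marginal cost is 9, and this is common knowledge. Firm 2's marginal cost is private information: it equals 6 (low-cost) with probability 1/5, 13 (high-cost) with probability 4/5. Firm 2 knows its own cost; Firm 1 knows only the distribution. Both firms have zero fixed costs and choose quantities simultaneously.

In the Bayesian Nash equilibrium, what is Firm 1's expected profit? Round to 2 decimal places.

104.04

Type-c best response for Firm 2: q₂(c) = (37 − c)/2 − q₁/2.
Firm 1 maximizes expected profit; its first-order condition is 37 − 2q₁ − E[q₂] − 9 = 0.
Substituting E[q₂] and solving: E[c₂] = 11.6, so q₁ = (37 − 2·9 + 11.6)/3 = 10.2.
E[P] = 37 − (q₁ + E[q₂]) = 19.2; Firm 1's expected profit = (E[P] − 9)·q₁ = (19.2 − 9)·10.2 = 104.04.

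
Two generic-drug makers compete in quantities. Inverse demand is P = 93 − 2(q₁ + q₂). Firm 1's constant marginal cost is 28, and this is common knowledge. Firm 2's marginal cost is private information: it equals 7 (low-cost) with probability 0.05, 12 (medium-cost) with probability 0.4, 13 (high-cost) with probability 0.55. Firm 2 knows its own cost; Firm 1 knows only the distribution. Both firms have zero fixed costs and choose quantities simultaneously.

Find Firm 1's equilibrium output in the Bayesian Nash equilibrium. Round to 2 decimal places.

Type-c best response for Firm 2: q₂(c) = (93 − c)/4 − q₁/2.
Firm 1 maximizes expected profit; its first-order condition is 93 − 4q₁ − 2E[q₂] − 28 = 0.
Substituting E[q₂] and solving: E[c₂] = 12.3, so q₁ = (93 − 2·28 + 12.3)/6 = 8.21667.

8.22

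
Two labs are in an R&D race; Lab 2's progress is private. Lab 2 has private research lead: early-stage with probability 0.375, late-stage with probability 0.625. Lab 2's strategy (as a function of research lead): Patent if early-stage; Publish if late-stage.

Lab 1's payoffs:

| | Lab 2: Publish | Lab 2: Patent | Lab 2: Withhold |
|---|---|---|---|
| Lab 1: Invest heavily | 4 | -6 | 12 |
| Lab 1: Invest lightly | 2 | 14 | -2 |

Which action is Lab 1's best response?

Invest lightly

Compute Lab 1's expected payoff for each action, taking the expectation over Lab 2's type.
E[Invest heavily] = 0.375·(-6) + 0.625·(4) = 0.25
E[Invest lightly] = 0.375·(14) + 0.625·(2) = 6.5
Best response: Invest lightly (6.5 is the largest).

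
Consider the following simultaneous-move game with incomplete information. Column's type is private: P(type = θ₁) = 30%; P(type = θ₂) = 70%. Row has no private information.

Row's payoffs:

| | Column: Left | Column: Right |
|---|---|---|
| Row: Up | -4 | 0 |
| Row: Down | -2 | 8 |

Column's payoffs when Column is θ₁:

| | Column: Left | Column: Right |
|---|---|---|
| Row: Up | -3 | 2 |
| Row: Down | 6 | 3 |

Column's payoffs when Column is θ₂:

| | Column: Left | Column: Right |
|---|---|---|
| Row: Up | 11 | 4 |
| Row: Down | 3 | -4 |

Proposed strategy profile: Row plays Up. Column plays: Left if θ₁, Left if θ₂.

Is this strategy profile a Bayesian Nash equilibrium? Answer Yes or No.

A profile is a BNE iff every type of every player is best-responding given beliefs about the other side.
Row plays Up: E[Up] = 0.3·(-4) + 0.7·(-4) = -4; E[Down] = -2. Not best-responding. ✗
Column (type θ₁), facing Up: Left gives -3, Right gives 2. Proposed Left is not best — profitable deviation exists. ✗
Column (type θ₂), facing Up: Left gives 11, Right gives 4. Proposed Left is best. ✓

No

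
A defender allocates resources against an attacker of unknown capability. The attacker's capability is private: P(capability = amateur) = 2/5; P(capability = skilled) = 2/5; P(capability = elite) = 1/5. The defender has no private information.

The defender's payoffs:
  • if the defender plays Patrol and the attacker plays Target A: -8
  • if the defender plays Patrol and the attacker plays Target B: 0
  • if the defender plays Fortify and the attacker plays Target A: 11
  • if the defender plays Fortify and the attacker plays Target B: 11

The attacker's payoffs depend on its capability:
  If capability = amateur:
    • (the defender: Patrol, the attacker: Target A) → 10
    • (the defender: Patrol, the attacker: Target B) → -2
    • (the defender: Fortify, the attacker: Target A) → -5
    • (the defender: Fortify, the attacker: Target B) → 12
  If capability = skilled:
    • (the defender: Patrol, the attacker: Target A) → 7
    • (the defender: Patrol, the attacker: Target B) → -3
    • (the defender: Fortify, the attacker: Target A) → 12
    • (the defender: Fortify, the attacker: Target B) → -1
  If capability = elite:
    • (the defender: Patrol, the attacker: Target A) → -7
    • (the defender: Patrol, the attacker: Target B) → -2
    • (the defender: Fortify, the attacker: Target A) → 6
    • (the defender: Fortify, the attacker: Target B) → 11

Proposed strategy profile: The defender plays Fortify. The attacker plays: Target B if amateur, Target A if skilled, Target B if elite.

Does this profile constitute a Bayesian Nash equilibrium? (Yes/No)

The defender plays Fortify: E[Fortify] = 2/5·(11) + 2/5·(11) + 1/5·(11) = 11; E[Patrol] = -16/5. Best-responding. ✓
The attacker (capability amateur), facing Fortify: Target A gives -5, Target B gives 12. Proposed Target B is best. ✓
The attacker (capability skilled), facing Fortify: Target A gives 12, Target B gives -1. Proposed Target A is best. ✓
The attacker (capability elite), facing Fortify: Target A gives 6, Target B gives 11. Proposed Target B is best. ✓

Yes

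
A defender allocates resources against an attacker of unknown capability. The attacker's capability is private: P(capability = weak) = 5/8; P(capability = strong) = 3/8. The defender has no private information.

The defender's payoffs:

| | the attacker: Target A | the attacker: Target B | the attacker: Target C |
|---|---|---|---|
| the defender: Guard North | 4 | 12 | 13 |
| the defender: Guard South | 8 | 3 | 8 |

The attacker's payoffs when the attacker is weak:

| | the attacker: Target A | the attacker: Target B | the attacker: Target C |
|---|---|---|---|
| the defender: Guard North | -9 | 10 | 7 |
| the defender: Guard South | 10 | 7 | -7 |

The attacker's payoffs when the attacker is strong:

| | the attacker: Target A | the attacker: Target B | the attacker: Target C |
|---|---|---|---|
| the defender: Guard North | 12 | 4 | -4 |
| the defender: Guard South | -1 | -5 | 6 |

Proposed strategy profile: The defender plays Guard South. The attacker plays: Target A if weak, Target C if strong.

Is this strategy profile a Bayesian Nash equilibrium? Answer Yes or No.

Yes

A profile is a BNE iff every type of every player is best-responding given beliefs about the other side.
The defender plays Guard South: E[Guard South] = 5/8·(8) + 3/8·(8) = 8; E[Guard North] = 59/8. Best-responding. ✓
The attacker (capability weak), facing Guard South: Target A gives 10, Target B gives 7, Target C gives -7. Proposed Target A is best. ✓
The attacker (capability strong), facing Guard South: Target A gives -1, Target B gives -5, Target C gives 6. Proposed Target C is best. ✓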